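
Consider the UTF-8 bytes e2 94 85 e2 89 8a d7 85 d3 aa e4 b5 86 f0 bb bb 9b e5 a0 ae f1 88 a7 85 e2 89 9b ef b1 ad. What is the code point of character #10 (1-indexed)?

U+FC6D

Offset 0: leading byte 0xE2 = 11100010 → 3-byte char #1 = E2 94 85.
Offset 3: leading byte 0xE2 = 11100010 → 3-byte char #2 = E2 89 8A.
Offset 6: leading byte 0xD7 = 11010111 → 2-byte char #3 = D7 85.
Offset 8: leading byte 0xD3 = 11010011 → 2-byte char #4 = D3 AA.
Offset 10: leading byte 0xE4 = 11100100 → 3-byte char #5 = E4 B5 86.
Offset 13: leading byte 0xF0 = 11110000 → 4-byte char #6 = F0 BB BB 9B.
Offset 17: leading byte 0xE5 = 11100101 → 3-byte char #7 = E5 A0 AE.
Offset 20: leading byte 0xF1 = 11110001 → 4-byte char #8 = F1 88 A7 85.
Offset 24: leading byte 0xE2 = 11100010 → 3-byte char #9 = E2 89 9B.
Offset 27: leading byte 0xEF = 11101111 → 3-byte char #10 = EF B1 AD.
Leading byte 0xEF = 11101111 matches 1110xxxx → 3-byte sequence.
Byte 1: 0xEF = 11101111, payload 1111 (4 bits).
Byte 2: 0xB1 = 10110001 (10xxxxxx ✓), payload 110001.
Byte 3: 0xAD = 10101101 (10xxxxxx ✓), payload 101101.
Concatenate: 1111110001101101 = 0xFC6D (16 bits → U+FC6D).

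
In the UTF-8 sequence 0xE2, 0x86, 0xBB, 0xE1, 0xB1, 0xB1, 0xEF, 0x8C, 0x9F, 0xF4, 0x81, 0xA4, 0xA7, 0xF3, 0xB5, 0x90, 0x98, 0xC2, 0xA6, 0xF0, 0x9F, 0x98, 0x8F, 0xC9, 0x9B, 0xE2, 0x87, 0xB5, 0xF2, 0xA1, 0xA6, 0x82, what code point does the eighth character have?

U+025B

Offset 0: leading byte 0xE2 = 11100010 → 3-byte char #1 = E2 86 BB.
Offset 3: leading byte 0xE1 = 11100001 → 3-byte char #2 = E1 B1 B1.
Offset 6: leading byte 0xEF = 11101111 → 3-byte char #3 = EF 8C 9F.
Offset 9: leading byte 0xF4 = 11110100 → 4-byte char #4 = F4 81 A4 A7.
Offset 13: leading byte 0xF3 = 11110011 → 4-byte char #5 = F3 B5 90 98.
Offset 17: leading byte 0xC2 = 11000010 → 2-byte char #6 = C2 A6.
Offset 19: leading byte 0xF0 = 11110000 → 4-byte char #7 = F0 9F 98 8F.
Offset 23: leading byte 0xC9 = 11001001 → 2-byte char #8 = C9 9B.
Leading byte 0xC9 = 11001001 matches 110xxxxx → 2-byte sequence.
Byte 1: 0xC9 = 11001001, payload 01001 (5 bits).
Byte 2: 0x9B = 10011011 (10xxxxxx ✓), payload 011011.
Concatenate: 01001011011 = 0x25B (11 bits → U+025B).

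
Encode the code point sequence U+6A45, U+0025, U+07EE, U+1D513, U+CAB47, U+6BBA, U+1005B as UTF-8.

U+6A45: 3-byte form → E6 A9 85.
U+0025: 1-byte form → 25.
U+07EE: 2-byte form → DF AE.
U+1D513: 4-byte form → F0 9D 94 93.
U+CAB47: 4-byte form → F3 8A AD 87.
U+6BBA: 3-byte form → E6 AE BA.
U+1005B: 4-byte form → F0 90 81 9B.
Concatenated (21 bytes): E6 A9 85 25 DF AE F0 9D 94 93 F3 8A AD 87 E6 AE BA F0 90 81 9B.

E6 A9 85 25 DF AE F0 9D 94 93 F3 8A AD 87 E6 AE BA F0 90 81 9B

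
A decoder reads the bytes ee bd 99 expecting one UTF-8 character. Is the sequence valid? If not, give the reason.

valid

Leading byte 0xEE = 11101110 → 3-byte form.
Continuation bytes 0xBD=10111101, 0x99=10011001 all match 10xxxxxx.
Decoded value 0xEF59 is ≥ 0x800 (shortest form) and not a surrogate.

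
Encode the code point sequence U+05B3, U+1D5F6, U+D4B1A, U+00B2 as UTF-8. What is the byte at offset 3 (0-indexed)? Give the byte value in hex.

U+05B3 → 2-byte form D6 B3 at offsets 0–1.
U+1D5F6 → 4-byte form F0 9D 97 B6 at offsets 2–5.
Offset 3 falls in char 2's range; it's byte 2 of F0 9D 97 B6 = 0x9D.

0x9D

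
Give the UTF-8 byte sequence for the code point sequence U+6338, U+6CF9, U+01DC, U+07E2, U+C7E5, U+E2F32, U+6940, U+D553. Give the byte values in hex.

U+6338: 3-byte form → E6 8C B8.
U+6CF9: 3-byte form → E6 B3 B9.
U+01DC: 2-byte form → C7 9C.
U+07E2: 2-byte form → DF A2.
U+C7E5: 3-byte form → EC 9F A5.
U+E2F32: 4-byte form → F3 A2 BC B2.
U+6940: 3-byte form → E6 A5 80.
U+D553: 3-byte form → ED 95 93.
Concatenated (23 bytes): E6 8C B8 E6 B3 B9 C7 9C DF A2 EC 9F A5 F3 A2 BC B2 E6 A5 80 ED 95 93.

E6 8C B8 E6 B3 B9 C7 9C DF A2 EC 9F A5 F3 A2 BC B2 E6 A5 80 ED 95 93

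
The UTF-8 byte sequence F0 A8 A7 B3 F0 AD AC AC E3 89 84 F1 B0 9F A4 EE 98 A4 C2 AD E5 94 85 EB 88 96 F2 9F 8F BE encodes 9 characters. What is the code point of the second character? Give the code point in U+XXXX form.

U+2DB2C

Offset 0: leading byte 0xF0 = 11110000 → 4-byte char #1 = F0 A8 A7 B3.
Offset 4: leading byte 0xF0 = 11110000 → 4-byte char #2 = F0 AD AC AC.
Leading byte 0xF0 = 11110000 matches 11110xxx → 4-byte sequence.
Byte 1: 0xF0 = 11110000, payload 000 (3 bits).
Byte 2: 0xAD = 10101101 (10xxxxxx ✓), payload 101101.
Byte 3: 0xAC = 10101100 (10xxxxxx ✓), payload 101100.
Byte 4: 0xAC = 10101100 (10xxxxxx ✓), payload 101100.
Concatenate: 000101101101100101100 = 0x2DB2C (21 bits → U+2DB2C).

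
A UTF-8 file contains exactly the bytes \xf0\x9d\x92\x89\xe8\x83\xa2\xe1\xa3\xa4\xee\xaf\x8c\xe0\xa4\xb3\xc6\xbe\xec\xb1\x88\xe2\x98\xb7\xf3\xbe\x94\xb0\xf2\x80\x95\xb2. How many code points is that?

10

Byte at offset 0: 0xF0 = 11110000 → 4-byte char (#1). Advance 4.
Byte at offset 4: 0xE8 = 11101000 → 3-byte char (#2). Advance 3.
Byte at offset 7: 0xE1 = 11100001 → 3-byte char (#3). Advance 3.
Byte at offset 10: 0xEE = 11101110 → 3-byte char (#4). Advance 3.
Byte at offset 13: 0xE0 = 11100000 → 3-byte char (#5). Advance 3.
Byte at offset 16: 0xC6 = 11000110 → 2-byte char (#6). Advance 2.
Byte at offset 18: 0xEC = 11101100 → 3-byte char (#7). Advance 3.
Byte at offset 21: 0xE2 = 11100010 → 3-byte char (#8). Advance 3.
Byte at offset 24: 0xF3 = 11110011 → 4-byte char (#9). Advance 4.
Byte at offset 28: 0xF2 = 11110010 → 4-byte char (#10). Advance 4.
Reached end at offset 32 after 10 code points.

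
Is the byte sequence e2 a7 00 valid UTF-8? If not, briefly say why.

invalid (non-continuation byte where continuation expected)

Leading byte 0xE2 = 11100010 → 3-byte form.
Byte 3 is 0x00 = 00000000, which is not 10xxxxxx — expected a continuation byte.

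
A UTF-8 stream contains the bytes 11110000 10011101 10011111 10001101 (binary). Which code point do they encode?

Leading byte 0xF0 = 11110000 matches 11110xxx → 4-byte sequence.
Byte 1: 0xF0 = 11110000, payload 000 (3 bits).
Byte 2: 0x9D = 10011101 (10xxxxxx ✓), payload 011101.
Byte 3: 0x9F = 10011111 (10xxxxxx ✓), payload 011111.
Byte 4: 0x8D = 10001101 (10xxxxxx ✓), payload 001101.
Concatenate: 000011101011111001101 = 0x1D7CD (21 bits → U+1D7CD).

U+1D7CD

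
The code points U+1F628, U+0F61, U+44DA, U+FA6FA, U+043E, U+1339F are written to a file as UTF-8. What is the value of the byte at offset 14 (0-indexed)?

0xD0

U+1F628 → 4-byte form F0 9F 98 A8 at offsets 0–3.
U+0F61 → 3-byte form E0 BD A1 at offsets 4–6.
U+44DA → 3-byte form E4 93 9A at offsets 7–9.
U+FA6FA → 4-byte form F3 BA 9B BA at offsets 10–13.
U+043E → 2-byte form D0 BE at offsets 14–15.
Offset 14 falls in char 5's range; it's byte 1 of D0 BE = 0xD0.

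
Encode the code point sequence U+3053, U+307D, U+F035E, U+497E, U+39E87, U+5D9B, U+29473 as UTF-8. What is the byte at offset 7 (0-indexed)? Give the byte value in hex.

0xB0

U+3053 → 3-byte form E3 81 93 at offsets 0–2.
U+307D → 3-byte form E3 81 BD at offsets 3–5.
U+F035E → 4-byte form F3 B0 8D 9E at offsets 6–9.
Offset 7 falls in char 3's range; it's byte 2 of F3 B0 8D 9E = 0xB0.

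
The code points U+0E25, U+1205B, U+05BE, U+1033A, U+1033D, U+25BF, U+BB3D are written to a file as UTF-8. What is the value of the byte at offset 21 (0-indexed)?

0xAC

U+0E25 → 3-byte form E0 B8 A5 at offsets 0–2.
U+1205B → 4-byte form F0 92 81 9B at offsets 3–6.
U+05BE → 2-byte form D6 BE at offsets 7–8.
U+1033A → 4-byte form F0 90 8C BA at offsets 9–12.
U+1033D → 4-byte form F0 90 8C BD at offsets 13–16.
U+25BF → 3-byte form E2 96 BF at offsets 17–19.
U+BB3D → 3-byte form EB AC BD at offsets 20–22.
Offset 21 falls in char 7's range; it's byte 2 of EB AC BD = 0xAC.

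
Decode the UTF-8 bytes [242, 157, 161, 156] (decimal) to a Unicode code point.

U+9D85C

Leading byte 0xF2 = 11110010 matches 11110xxx → 4-byte sequence.
Byte 1: 0xF2 = 11110010, payload 010 (3 bits).
Byte 2: 0x9D = 10011101 (10xxxxxx ✓), payload 011101.
Byte 3: 0xA1 = 10100001 (10xxxxxx ✓), payload 100001.
Byte 4: 0x9C = 10011100 (10xxxxxx ✓), payload 011100.
Concatenate: 010011101100001011100 = 0x9D85C (21 bits → U+9D85C).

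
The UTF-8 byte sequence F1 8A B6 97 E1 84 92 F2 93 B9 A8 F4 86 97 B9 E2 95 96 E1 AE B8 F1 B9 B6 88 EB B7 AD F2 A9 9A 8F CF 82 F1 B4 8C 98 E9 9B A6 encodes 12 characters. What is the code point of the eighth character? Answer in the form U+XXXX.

Offset 0: leading byte 0xF1 = 11110001 → 4-byte char #1 = F1 8A B6 97.
Offset 4: leading byte 0xE1 = 11100001 → 3-byte char #2 = E1 84 92.
Offset 7: leading byte 0xF2 = 11110010 → 4-byte char #3 = F2 93 B9 A8.
Offset 11: leading byte 0xF4 = 11110100 → 4-byte char #4 = F4 86 97 B9.
Offset 15: leading byte 0xE2 = 11100010 → 3-byte char #5 = E2 95 96.
Offset 18: leading byte 0xE1 = 11100001 → 3-byte char #6 = E1 AE B8.
Offset 21: leading byte 0xF1 = 11110001 → 4-byte char #7 = F1 B9 B6 88.
Offset 25: leading byte 0xEB = 11101011 → 3-byte char #8 = EB B7 AD.
Leading byte 0xEB = 11101011 matches 1110xxxx → 3-byte sequence.
Byte 1: 0xEB = 11101011, payload 1011 (4 bits).
Byte 2: 0xB7 = 10110111 (10xxxxxx ✓), payload 110111.
Byte 3: 0xAD = 10101101 (10xxxxxx ✓), payload 101101.
Concatenate: 1011110111101101 = 0xBDED (16 bits → U+BDED).

U+BDED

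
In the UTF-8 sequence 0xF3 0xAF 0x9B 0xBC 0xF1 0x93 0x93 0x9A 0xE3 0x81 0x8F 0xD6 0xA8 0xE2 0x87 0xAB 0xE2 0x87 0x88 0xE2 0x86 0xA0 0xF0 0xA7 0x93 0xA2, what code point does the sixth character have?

U+21C8

Offset 0: leading byte 0xF3 = 11110011 → 4-byte char #1 = F3 AF 9B BC.
Offset 4: leading byte 0xF1 = 11110001 → 4-byte char #2 = F1 93 93 9A.
Offset 8: leading byte 0xE3 = 11100011 → 3-byte char #3 = E3 81 8F.
Offset 11: leading byte 0xD6 = 11010110 → 2-byte char #4 = D6 A8.
Offset 13: leading byte 0xE2 = 11100010 → 3-byte char #5 = E2 87 AB.
Offset 16: leading byte 0xE2 = 11100010 → 3-byte char #6 = E2 87 88.
Leading byte 0xE2 = 11100010 matches 1110xxxx → 3-byte sequence.
Byte 1: 0xE2 = 11100010, payload 0010 (4 bits).
Byte 2: 0x87 = 10000111 (10xxxxxx ✓), payload 000111.
Byte 3: 0x88 = 10001000 (10xxxxxx ✓), payload 001000.
Concatenate: 0010000111001000 = 0x21C8 (16 bits → U+21C8).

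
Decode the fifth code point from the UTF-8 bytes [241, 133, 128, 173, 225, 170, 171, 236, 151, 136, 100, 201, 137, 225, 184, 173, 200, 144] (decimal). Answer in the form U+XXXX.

Offset 0: leading byte 0xF1 = 11110001 → 4-byte char #1 = F1 85 80 AD.
Offset 4: leading byte 0xE1 = 11100001 → 3-byte char #2 = E1 AA AB.
Offset 7: leading byte 0xEC = 11101100 → 3-byte char #3 = EC 97 88.
Offset 10: leading byte 0x64 = 01100100 → 1-byte char #4 = 64.
Offset 11: leading byte 0xC9 = 11001001 → 2-byte char #5 = C9 89.
Leading byte 0xC9 = 11001001 matches 110xxxxx → 2-byte sequence.
Byte 1: 0xC9 = 11001001, payload 01001 (5 bits).
Byte 2: 0x89 = 10001001 (10xxxxxx ✓), payload 001001.
Concatenate: 01001001001 = 0x249 (11 bits → U+0249).

U+0249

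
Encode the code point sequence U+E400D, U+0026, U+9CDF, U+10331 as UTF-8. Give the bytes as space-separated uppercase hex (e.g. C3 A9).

U+E400D: 4-byte form → F3 A4 80 8D.
U+0026: 1-byte form → 26.
U+9CDF: 3-byte form → E9 B3 9F.
U+10331: 4-byte form → F0 90 8C B1.
Concatenated (12 bytes): F3 A4 80 8D 26 E9 B3 9F F0 90 8C B1.

F3 A4 80 8D 26 E9 B3 9F F0 90 8C B1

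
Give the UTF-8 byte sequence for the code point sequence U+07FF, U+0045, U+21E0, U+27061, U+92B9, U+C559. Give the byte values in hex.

U+07FF: 2-byte form → DF BF.
U+0045: 1-byte form → 45.
U+21E0: 3-byte form → E2 87 A0.
U+27061: 4-byte form → F0 A7 81 A1.
U+92B9: 3-byte form → E9 8A B9.
U+C559: 3-byte form → EC 95 99.
Concatenated (16 bytes): DF BF 45 E2 87 A0 F0 A7 81 A1 E9 8A B9 EC 95 99.

DF BF 45 E2 87 A0 F0 A7 81 A1 E9 8A B9 EC 95 99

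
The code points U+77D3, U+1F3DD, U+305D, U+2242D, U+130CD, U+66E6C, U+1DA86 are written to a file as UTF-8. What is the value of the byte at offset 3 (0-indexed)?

U+77D3 → 3-byte form E7 9F 93 at offsets 0–2.
U+1F3DD → 4-byte form F0 9F 8F 9D at offsets 3–6.
Offset 3 falls in char 2's range; it's byte 1 of F0 9F 8F 9D = 0xF0.

0xF0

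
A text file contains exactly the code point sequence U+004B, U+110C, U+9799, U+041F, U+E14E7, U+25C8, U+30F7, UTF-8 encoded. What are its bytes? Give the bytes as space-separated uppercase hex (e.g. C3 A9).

U+004B: 1-byte form → 4B.
U+110C: 3-byte form → E1 84 8C.
U+9799: 3-byte form → E9 9E 99.
U+041F: 2-byte form → D0 9F.
U+E14E7: 4-byte form → F3 A1 93 A7.
U+25C8: 3-byte form → E2 97 88.
U+30F7: 3-byte form → E3 83 B7.
Concatenated (19 bytes): 4B E1 84 8C E9 9E 99 D0 9F F3 A1 93 A7 E2 97 88 E3 83 B7.

4B E1 84 8C E9 9E 99 D0 9F F3 A1 93 A7 E2 97 88 E3 83 B7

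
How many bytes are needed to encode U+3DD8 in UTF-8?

U+3DD8 = 0x3DD8. UTF-8 uses 1 byte below 0x80, 2 below 0x800, 3 below 0x10000, 4 up to 0x10FFFF. 0x3DD8 is in U+0800–U+FFFF → 3 bytes.

3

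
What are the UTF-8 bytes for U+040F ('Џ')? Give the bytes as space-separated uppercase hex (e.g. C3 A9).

D0 8F

U+040F = 0x40F = 1039 decimal. In range U+0080–U+07FF → 2-byte form: 110xxxxx 10xxxxxx.
Binary (11 bits): 10000001111.
Split 5+6: 10000 | 001111.
Byte 1: 11010000 = 0xD0.
Byte 2: 10001111 = 0x8F.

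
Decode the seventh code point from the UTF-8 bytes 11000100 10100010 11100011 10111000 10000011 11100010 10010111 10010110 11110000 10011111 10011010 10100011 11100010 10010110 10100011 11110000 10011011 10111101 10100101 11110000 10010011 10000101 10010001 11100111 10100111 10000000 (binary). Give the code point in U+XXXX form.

U+13151

Offset 0: leading byte 0xC4 = 11000100 → 2-byte char #1 = C4 A2.
Offset 2: leading byte 0xE3 = 11100011 → 3-byte char #2 = E3 B8 83.
Offset 5: leading byte 0xE2 = 11100010 → 3-byte char #3 = E2 97 96.
Offset 8: leading byte 0xF0 = 11110000 → 4-byte char #4 = F0 9F 9A A3.
Offset 12: leading byte 0xE2 = 11100010 → 3-byte char #5 = E2 96 A3.
Offset 15: leading byte 0xF0 = 11110000 → 4-byte char #6 = F0 9B BD A5.
Offset 19: leading byte 0xF0 = 11110000 → 4-byte char #7 = F0 93 85 91.
Leading byte 0xF0 = 11110000 matches 11110xxx → 4-byte sequence.
Byte 1: 0xF0 = 11110000, payload 000 (3 bits).
Byte 2: 0x93 = 10010011 (10xxxxxx ✓), payload 010011.
Byte 3: 0x85 = 10000101 (10xxxxxx ✓), payload 000101.
Byte 4: 0x91 = 10010001 (10xxxxxx ✓), payload 010001.
Concatenate: 000010011000101010001 = 0x13151 (21 bits → U+13151).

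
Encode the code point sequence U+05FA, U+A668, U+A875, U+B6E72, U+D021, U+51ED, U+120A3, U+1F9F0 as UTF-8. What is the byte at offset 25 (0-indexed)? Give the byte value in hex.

0xB0

U+05FA → 2-byte form D7 BA at offsets 0–1.
U+A668 → 3-byte form EA 99 A8 at offsets 2–4.
U+A875 → 3-byte form EA A1 B5 at offsets 5–7.
U+B6E72 → 4-byte form F2 B6 B9 B2 at offsets 8–11.
U+D021 → 3-byte form ED 80 A1 at offsets 12–14.
U+51ED → 3-byte form E5 87 AD at offsets 15–17.
U+120A3 → 4-byte form F0 92 82 A3 at offsets 18–21.
U+1F9F0 → 4-byte form F0 9F A7 B0 at offsets 22–25.
Offset 25 falls in char 8's range; it's byte 4 of F0 9F A7 B0 = 0xB0.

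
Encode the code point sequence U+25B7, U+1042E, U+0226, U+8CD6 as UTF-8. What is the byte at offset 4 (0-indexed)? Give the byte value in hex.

U+25B7 → 3-byte form E2 96 B7 at offsets 0–2.
U+1042E → 4-byte form F0 90 90 AE at offsets 3–6.
Offset 4 falls in char 2's range; it's byte 2 of F0 90 90 AE = 0x90.

0x90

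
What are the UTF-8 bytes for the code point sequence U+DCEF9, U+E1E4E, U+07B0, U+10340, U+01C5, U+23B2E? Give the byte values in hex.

F3 9C BB B9 F3 A1 B9 8E DE B0 F0 90 8D 80 C7 85 F0 A3 AC AE

U+DCEF9: 4-byte form → F3 9C BB B9.
U+E1E4E: 4-byte form → F3 A1 B9 8E.
U+07B0: 2-byte form → DE B0.
U+10340: 4-byte form → F0 90 8D 80.
U+01C5: 2-byte form → C7 85.
U+23B2E: 4-byte form → F0 A3 AC AE.
Concatenated (20 bytes): F3 9C BB B9 F3 A1 B9 8E DE B0 F0 90 8D 80 C7 85 F0 A3 AC AE.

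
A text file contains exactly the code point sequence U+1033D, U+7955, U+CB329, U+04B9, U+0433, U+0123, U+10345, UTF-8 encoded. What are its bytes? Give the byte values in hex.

U+1033D: 4-byte form → F0 90 8C BD.
U+7955: 3-byte form → E7 A5 95.
U+CB329: 4-byte form → F3 8B 8C A9.
U+04B9: 2-byte form → D2 B9.
U+0433: 2-byte form → D0 B3.
U+0123: 2-byte form → C4 A3.
U+10345: 4-byte form → F0 90 8D 85.
Concatenated (21 bytes): F0 90 8C BD E7 A5 95 F3 8B 8C A9 D2 B9 D0 B3 C4 A3 F0 90 8D 85.

F0 90 8C BD E7 A5 95 F3 8B 8C A9 D2 B9 D0 B3 C4 A3 F0 90 8D 85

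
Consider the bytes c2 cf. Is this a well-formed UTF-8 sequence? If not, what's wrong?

Leading byte 0xC2 = 11000010 → 2-byte form.
Byte 2 is 0xCF = 11001111, which is not 10xxxxxx — expected a continuation byte.

invalid (non-continuation byte where continuation expected)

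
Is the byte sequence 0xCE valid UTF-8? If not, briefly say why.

invalid (sequence truncated)

Leading byte 0xCE = 11001110 → 2-byte form, but only 1 byte is present.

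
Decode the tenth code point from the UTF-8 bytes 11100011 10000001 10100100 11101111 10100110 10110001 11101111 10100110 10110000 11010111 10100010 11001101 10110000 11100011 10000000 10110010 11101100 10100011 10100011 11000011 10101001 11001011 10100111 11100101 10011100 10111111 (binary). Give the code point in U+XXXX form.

U+573F

Offset 0: leading byte 0xE3 = 11100011 → 3-byte char #1 = E3 81 A4.
Offset 3: leading byte 0xEF = 11101111 → 3-byte char #2 = EF A6 B1.
Offset 6: leading byte 0xEF = 11101111 → 3-byte char #3 = EF A6 B0.
Offset 9: leading byte 0xD7 = 11010111 → 2-byte char #4 = D7 A2.
Offset 11: leading byte 0xCD = 11001101 → 2-byte char #5 = CD B0.
Offset 13: leading byte 0xE3 = 11100011 → 3-byte char #6 = E3 80 B2.
Offset 16: leading byte 0xEC = 11101100 → 3-byte char #7 = EC A3 A3.
Offset 19: leading byte 0xC3 = 11000011 → 2-byte char #8 = C3 A9.
Offset 21: leading byte 0xCB = 11001011 → 2-byte char #9 = CB A7.
Offset 23: leading byte 0xE5 = 11100101 → 3-byte char #10 = E5 9C BF.
Leading byte 0xE5 = 11100101 matches 1110xxxx → 3-byte sequence.
Byte 1: 0xE5 = 11100101, payload 0101 (4 bits).
Byte 2: 0x9C = 10011100 (10xxxxxx ✓), payload 011100.
Byte 3: 0xBF = 10111111 (10xxxxxx ✓), payload 111111.
Concatenate: 0101011100111111 = 0x573F (16 bits → U+573F).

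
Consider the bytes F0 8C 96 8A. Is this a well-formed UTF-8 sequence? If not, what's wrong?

Leading byte 0xF0 = 11110000 → 4-byte form.
Continuation bytes all match 10xxxxxx. Payload decodes to 0xC58A.
But 0xC58A < 0x10000, the minimum for a 4-byte sequence — this is an overlong encoding.

invalid (overlong encoding)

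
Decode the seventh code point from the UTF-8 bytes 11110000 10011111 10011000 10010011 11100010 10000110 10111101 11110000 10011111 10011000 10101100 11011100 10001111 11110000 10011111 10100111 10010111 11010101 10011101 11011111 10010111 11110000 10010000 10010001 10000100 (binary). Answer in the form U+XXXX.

U+07D7

Offset 0: leading byte 0xF0 = 11110000 → 4-byte char #1 = F0 9F 98 93.
Offset 4: leading byte 0xE2 = 11100010 → 3-byte char #2 = E2 86 BD.
Offset 7: leading byte 0xF0 = 11110000 → 4-byte char #3 = F0 9F 98 AC.
Offset 11: leading byte 0xDC = 11011100 → 2-byte char #4 = DC 8F.
Offset 13: leading byte 0xF0 = 11110000 → 4-byte char #5 = F0 9F A7 97.
Offset 17: leading byte 0xD5 = 11010101 → 2-byte char #6 = D5 9D.
Offset 19: leading byte 0xDF = 11011111 → 2-byte char #7 = DF 97.
Leading byte 0xDF = 11011111 matches 110xxxxx → 2-byte sequence.
Byte 1: 0xDF = 11011111, payload 11111 (5 bits).
Byte 2: 0x97 = 10010111 (10xxxxxx ✓), payload 010111.
Concatenate: 11111010111 = 0x7D7 (11 bits → U+07D7).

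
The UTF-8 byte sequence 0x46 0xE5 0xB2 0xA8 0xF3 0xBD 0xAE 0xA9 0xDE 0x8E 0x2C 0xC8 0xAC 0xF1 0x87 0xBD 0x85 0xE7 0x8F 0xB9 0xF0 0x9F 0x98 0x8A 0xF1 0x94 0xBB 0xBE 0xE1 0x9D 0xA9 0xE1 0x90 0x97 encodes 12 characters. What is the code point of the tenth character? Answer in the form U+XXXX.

Offset 0: leading byte 0x46 = 01000110 → 1-byte char #1 = 46.
Offset 1: leading byte 0xE5 = 11100101 → 3-byte char #2 = E5 B2 A8.
Offset 4: leading byte 0xF3 = 11110011 → 4-byte char #3 = F3 BD AE A9.
Offset 8: leading byte 0xDE = 11011110 → 2-byte char #4 = DE 8E.
Offset 10: leading byte 0x2C = 00101100 → 1-byte char #5 = 2C.
Offset 11: leading byte 0xC8 = 11001000 → 2-byte char #6 = C8 AC.
Offset 13: leading byte 0xF1 = 11110001 → 4-byte char #7 = F1 87 BD 85.
Offset 17: leading byte 0xE7 = 11100111 → 3-byte char #8 = E7 8F B9.
Offset 20: leading byte 0xF0 = 11110000 → 4-byte char #9 = F0 9F 98 8A.
Offset 24: leading byte 0xF1 = 11110001 → 4-byte char #10 = F1 94 BB BE.
Leading byte 0xF1 = 11110001 matches 11110xxx → 4-byte sequence.
Byte 1: 0xF1 = 11110001, payload 001 (3 bits).
Byte 2: 0x94 = 10010100 (10xxxxxx ✓), payload 010100.
Byte 3: 0xBB = 10111011 (10xxxxxx ✓), payload 111011.
Byte 4: 0xBE = 10111110 (10xxxxxx ✓), payload 111110.
Concatenate: 001010100111011111110 = 0x54EFE (21 bits → U+54EFE).

U+54EFE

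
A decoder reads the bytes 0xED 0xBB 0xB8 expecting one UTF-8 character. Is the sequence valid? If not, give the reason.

Structurally a 3-byte sequence; payload = 0xDEF8.
But 0xDEF8 is in U+D800–U+DFFF, the surrogate range. Surrogates are not Unicode scalar values and are forbidden in UTF-8.

invalid (encodes a surrogate (U+D800–U+DFFF))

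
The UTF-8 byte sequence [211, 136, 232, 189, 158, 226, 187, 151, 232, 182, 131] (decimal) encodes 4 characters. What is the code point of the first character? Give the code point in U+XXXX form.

Offset 0: leading byte 0xD3 = 11010011 → 2-byte char #1 = D3 88.
Leading byte 0xD3 = 11010011 matches 110xxxxx → 2-byte sequence.
Byte 1: 0xD3 = 11010011, payload 10011 (5 bits).
Byte 2: 0x88 = 10001000 (10xxxxxx ✓), payload 001000.
Concatenate: 10011001000 = 0x4C8 (11 bits → U+04C8).

U+04C8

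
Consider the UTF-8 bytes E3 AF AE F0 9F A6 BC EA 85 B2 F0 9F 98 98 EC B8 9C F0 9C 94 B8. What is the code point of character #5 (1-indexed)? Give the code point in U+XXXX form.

U+CE1C

Offset 0: leading byte 0xE3 = 11100011 → 3-byte char #1 = E3 AF AE.
Offset 3: leading byte 0xF0 = 11110000 → 4-byte char #2 = F0 9F A6 BC.
Offset 7: leading byte 0xEA = 11101010 → 3-byte char #3 = EA 85 B2.
Offset 10: leading byte 0xF0 = 11110000 → 4-byte char #4 = F0 9F 98 98.
Offset 14: leading byte 0xEC = 11101100 → 3-byte char #5 = EC B8 9C.
Leading byte 0xEC = 11101100 matches 1110xxxx → 3-byte sequence.
Byte 1: 0xEC = 11101100, payload 1100 (4 bits).
Byte 2: 0xB8 = 10111000 (10xxxxxx ✓), payload 111000.
Byte 3: 0x9C = 10011100 (10xxxxxx ✓), payload 011100.
Concatenate: 1100111000011100 = 0xCE1C (16 bits → U+CE1C).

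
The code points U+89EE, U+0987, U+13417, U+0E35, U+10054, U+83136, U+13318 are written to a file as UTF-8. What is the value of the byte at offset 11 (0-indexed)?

U+89EE → 3-byte form E8 A7 AE at offsets 0–2.
U+0987 → 3-byte form E0 A6 87 at offsets 3–5.
U+13417 → 4-byte form F0 93 90 97 at offsets 6–9.
U+0E35 → 3-byte form E0 B8 B5 at offsets 10–12.
Offset 11 falls in char 4's range; it's byte 2 of E0 B8 B5 = 0xB8.

0xB8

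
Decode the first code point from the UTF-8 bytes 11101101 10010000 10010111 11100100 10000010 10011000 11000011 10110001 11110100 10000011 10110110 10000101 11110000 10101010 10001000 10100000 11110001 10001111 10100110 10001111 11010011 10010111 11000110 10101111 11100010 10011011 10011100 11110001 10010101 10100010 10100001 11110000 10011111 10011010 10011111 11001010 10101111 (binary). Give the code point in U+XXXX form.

Offset 0: leading byte 0xED = 11101101 → 3-byte char #1 = ED 90 97.
Leading byte 0xED = 11101101 matches 1110xxxx → 3-byte sequence.
Byte 1: 0xED = 11101101, payload 1101 (4 bits).
Byte 2: 0x90 = 10010000 (10xxxxxx ✓), payload 010000.
Byte 3: 0x97 = 10010111 (10xxxxxx ✓), payload 010111.
Concatenate: 1101010000010111 = 0xD417 (16 bits → U+D417).

U+D417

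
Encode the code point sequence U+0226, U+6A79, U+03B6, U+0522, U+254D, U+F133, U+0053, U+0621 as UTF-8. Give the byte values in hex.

C8 A6 E6 A9 B9 CE B6 D4 A2 E2 95 8D EF 84 B3 53 D8 A1

U+0226: 2-byte form → C8 A6.
U+6A79: 3-byte form → E6 A9 B9.
U+03B6: 2-byte form → CE B6.
U+0522: 2-byte form → D4 A2.
U+254D: 3-byte form → E2 95 8D.
U+F133: 3-byte form → EF 84 B3.
U+0053: 1-byte form → 53.
U+0621: 2-byte form → D8 A1.
Concatenated (18 bytes): C8 A6 E6 A9 B9 CE B6 D4 A2 E2 95 8D EF 84 B3 53 D8 A1.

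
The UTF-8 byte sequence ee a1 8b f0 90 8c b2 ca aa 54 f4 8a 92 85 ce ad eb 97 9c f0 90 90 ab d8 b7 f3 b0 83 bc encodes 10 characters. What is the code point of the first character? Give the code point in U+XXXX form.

U+E84B

Offset 0: leading byte 0xEE = 11101110 → 3-byte char #1 = EE A1 8B.
Leading byte 0xEE = 11101110 matches 1110xxxx → 3-byte sequence.
Byte 1: 0xEE = 11101110, payload 1110 (4 bits).
Byte 2: 0xA1 = 10100001 (10xxxxxx ✓), payload 100001.
Byte 3: 0x8B = 10001011 (10xxxxxx ✓), payload 001011.
Concatenate: 1110100001001011 = 0xE84B (16 bits → U+E84B).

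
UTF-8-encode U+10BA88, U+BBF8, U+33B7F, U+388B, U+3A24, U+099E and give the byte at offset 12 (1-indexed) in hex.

0xE3

1-indexed offset 12 is 0-indexed offset 11.
U+10BA88 → 4-byte form F4 8B AA 88 at offsets 0–3.
U+BBF8 → 3-byte form EB AF B8 at offsets 4–6.
U+33B7F → 4-byte form F0 B3 AD BF at offsets 7–10.
U+388B → 3-byte form E3 A2 8B at offsets 11–13.
Offset 11 falls in char 4's range; it's byte 1 of E3 A2 8B = 0xE3.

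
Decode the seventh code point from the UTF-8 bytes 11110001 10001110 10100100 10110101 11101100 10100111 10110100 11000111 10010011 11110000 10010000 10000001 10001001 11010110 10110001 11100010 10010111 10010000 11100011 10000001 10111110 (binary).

Offset 0: leading byte 0xF1 = 11110001 → 4-byte char #1 = F1 8E A4 B5.
Offset 4: leading byte 0xEC = 11101100 → 3-byte char #2 = EC A7 B4.
Offset 7: leading byte 0xC7 = 11000111 → 2-byte char #3 = C7 93.
Offset 9: leading byte 0xF0 = 11110000 → 4-byte char #4 = F0 90 81 89.
Offset 13: leading byte 0xD6 = 11010110 → 2-byte char #5 = D6 B1.
Offset 15: leading byte 0xE2 = 11100010 → 3-byte char #6 = E2 97 90.
Offset 18: leading byte 0xE3 = 11100011 → 3-byte char #7 = E3 81 BE.
Leading byte 0xE3 = 11100011 matches 1110xxxx → 3-byte sequence.
Byte 1: 0xE3 = 11100011, payload 0011 (4 bits).
Byte 2: 0x81 = 10000001 (10xxxxxx ✓), payload 000001.
Byte 3: 0xBE = 10111110 (10xxxxxx ✓), payload 111110.
Concatenate: 0011000001111110 = 0x307E (16 bits → U+307E).

U+307E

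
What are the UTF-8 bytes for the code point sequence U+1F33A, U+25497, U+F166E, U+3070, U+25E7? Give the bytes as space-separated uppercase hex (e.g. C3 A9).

F0 9F 8C BA F0 A5 92 97 F3 B1 99 AE E3 81 B0 E2 97 A7

U+1F33A: 4-byte form → F0 9F 8C BA.
U+25497: 4-byte form → F0 A5 92 97.
U+F166E: 4-byte form → F3 B1 99 AE.
U+3070: 3-byte form → E3 81 B0.
U+25E7: 3-byte form → E2 97 A7.
Concatenated (18 bytes): F0 9F 8C BA F0 A5 92 97 F3 B1 99 AE E3 81 B0 E2 97 A7.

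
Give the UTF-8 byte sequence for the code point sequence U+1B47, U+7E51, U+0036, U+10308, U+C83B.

U+1B47: 3-byte form → E1 AD 87.
U+7E51: 3-byte form → E7 B9 91.
U+0036: 1-byte form → 36.
U+10308: 4-byte form → F0 90 8C 88.
U+C83B: 3-byte form → EC A0 BB.
Concatenated (14 bytes): E1 AD 87 E7 B9 91 36 F0 90 8C 88 EC A0 BB.

E1 AD 87 E7 B9 91 36 F0 90 8C 88 EC A0 BB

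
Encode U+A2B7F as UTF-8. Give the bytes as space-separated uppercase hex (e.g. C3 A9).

F2 A2 AD BF

U+A2B7F = 0xA2B7F = 666495 decimal. In range U+10000–U+10FFFF → 4-byte form: 11110xxx 10xxxxxx 10xxxxxx 10xxxxxx.
Binary (21 bits): 010100010101101111111.
Split 3+6+6+6: 010 | 100010 | 101101 | 111111.
Byte 1: 11110010 = 0xF2.
Byte 2: 10100010 = 0xA2.
Byte 3: 10101101 = 0xAD.
Byte 4: 10111111 = 0xBF.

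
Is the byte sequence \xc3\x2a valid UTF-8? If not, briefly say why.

invalid (non-continuation byte where continuation expected)

Leading byte 0xC3 = 11000011 → 2-byte form.
Byte 2 is 0x2A = 00101010, which is not 10xxxxxx — expected a continuation byte.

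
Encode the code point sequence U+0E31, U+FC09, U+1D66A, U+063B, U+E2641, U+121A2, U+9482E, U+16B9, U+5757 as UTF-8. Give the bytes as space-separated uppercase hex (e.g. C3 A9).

U+0E31: 3-byte form → E0 B8 B1.
U+FC09: 3-byte form → EF B0 89.
U+1D66A: 4-byte form → F0 9D 99 AA.
U+063B: 2-byte form → D8 BB.
U+E2641: 4-byte form → F3 A2 99 81.
U+121A2: 4-byte form → F0 92 86 A2.
U+9482E: 4-byte form → F2 94 A0 AE.
U+16B9: 3-byte form → E1 9A B9.
U+5757: 3-byte form → E5 9D 97.
Concatenated (30 bytes): E0 B8 B1 EF B0 89 F0 9D 99 AA D8 BB F3 A2 99 81 F0 92 86 A2 F2 94 A0 AE E1 9A B9 E5 9D 97.

E0 B8 B1 EF B0 89 F0 9D 99 AA D8 BB F3 A2 99 81 F0 92 86 A2 F2 94 A0 AE E1 9A B9 E5 9D 97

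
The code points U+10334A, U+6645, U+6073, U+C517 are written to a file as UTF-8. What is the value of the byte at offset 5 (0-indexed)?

0x99

U+10334A → 4-byte form F4 83 8D 8A at offsets 0–3.
U+6645 → 3-byte form E6 99 85 at offsets 4–6.
Offset 5 falls in char 2's range; it's byte 2 of E6 99 85 = 0x99.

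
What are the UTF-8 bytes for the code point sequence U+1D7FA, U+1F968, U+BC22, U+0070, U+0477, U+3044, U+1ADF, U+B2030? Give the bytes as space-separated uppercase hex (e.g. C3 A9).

F0 9D 9F BA F0 9F A5 A8 EB B0 A2 70 D1 B7 E3 81 84 E1 AB 9F F2 B2 80 B0

U+1D7FA: 4-byte form → F0 9D 9F BA.
U+1F968: 4-byte form → F0 9F A5 A8.
U+BC22: 3-byte form → EB B0 A2.
U+0070: 1-byte form → 70.
U+0477: 2-byte form → D1 B7.
U+3044: 3-byte form → E3 81 84.
U+1ADF: 3-byte form → E1 AB 9F.
U+B2030: 4-byte form → F2 B2 80 B0.
Concatenated (24 bytes): F0 9D 9F BA F0 9F A5 A8 EB B0 A2 70 D1 B7 E3 81 84 E1 AB 9F F2 B2 80 B0.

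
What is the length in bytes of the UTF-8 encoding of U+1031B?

U+1031B = 0x1031B. UTF-8 uses 1 byte below 0x80, 2 below 0x800, 3 below 0x10000, 4 up to 0x10FFFF. 0x1031B is in U+10000–U+10FFFF → 4 bytes.

4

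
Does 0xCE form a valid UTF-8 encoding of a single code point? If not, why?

Leading byte 0xCE = 11001110 → 2-byte form, but only 1 byte is present.

invalid (sequence truncated)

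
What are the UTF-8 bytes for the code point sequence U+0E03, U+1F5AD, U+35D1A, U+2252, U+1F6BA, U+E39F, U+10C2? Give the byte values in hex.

U+0E03: 3-byte form → E0 B8 83.
U+1F5AD: 4-byte form → F0 9F 96 AD.
U+35D1A: 4-byte form → F0 B5 B4 9A.
U+2252: 3-byte form → E2 89 92.
U+1F6BA: 4-byte form → F0 9F 9A BA.
U+E39F: 3-byte form → EE 8E 9F.
U+10C2: 3-byte form → E1 83 82.
Concatenated (24 bytes): E0 B8 83 F0 9F 96 AD F0 B5 B4 9A E2 89 92 F0 9F 9A BA EE 8E 9F E1 83 82.

E0 B8 83 F0 9F 96 AD F0 B5 B4 9A E2 89 92 F0 9F 9A BA EE 8E 9F E1 83 82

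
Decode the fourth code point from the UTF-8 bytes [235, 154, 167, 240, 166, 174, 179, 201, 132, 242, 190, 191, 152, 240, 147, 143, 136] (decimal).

U+BEFD8

Offset 0: leading byte 0xEB = 11101011 → 3-byte char #1 = EB 9A A7.
Offset 3: leading byte 0xF0 = 11110000 → 4-byte char #2 = F0 A6 AE B3.
Offset 7: leading byte 0xC9 = 11001001 → 2-byte char #3 = C9 84.
Offset 9: leading byte 0xF2 = 11110010 → 4-byte char #4 = F2 BE BF 98.
Leading byte 0xF2 = 11110010 matches 11110xxx → 4-byte sequence.
Byte 1: 0xF2 = 11110010, payload 010 (3 bits).
Byte 2: 0xBE = 10111110 (10xxxxxx ✓), payload 111110.
Byte 3: 0xBF = 10111111 (10xxxxxx ✓), payload 111111.
Byte 4: 0x98 = 10011000 (10xxxxxx ✓), payload 011000.
Concatenate: 010111110111111011000 = 0xBEFD8 (21 bits → U+BEFD8).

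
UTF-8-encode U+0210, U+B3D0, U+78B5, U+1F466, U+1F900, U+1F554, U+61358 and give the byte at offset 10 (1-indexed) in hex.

1-indexed offset 10 is 0-indexed offset 9.
U+0210 → 2-byte form C8 90 at offsets 0–1.
U+B3D0 → 3-byte form EB 8F 90 at offsets 2–4.
U+78B5 → 3-byte form E7 A2 B5 at offsets 5–7.
U+1F466 → 4-byte form F0 9F 91 A6 at offsets 8–11.
Offset 9 falls in char 4's range; it's byte 2 of F0 9F 91 A6 = 0x9F.

0x9F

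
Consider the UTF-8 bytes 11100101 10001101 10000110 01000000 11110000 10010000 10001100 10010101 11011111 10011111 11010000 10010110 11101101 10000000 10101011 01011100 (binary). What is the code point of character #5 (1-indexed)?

U+0416

Offset 0: leading byte 0xE5 = 11100101 → 3-byte char #1 = E5 8D 86.
Offset 3: leading byte 0x40 = 01000000 → 1-byte char #2 = 40.
Offset 4: leading byte 0xF0 = 11110000 → 4-byte char #3 = F0 90 8C 95.
Offset 8: leading byte 0xDF = 11011111 → 2-byte char #4 = DF 9F.
Offset 10: leading byte 0xD0 = 11010000 → 2-byte char #5 = D0 96.
Leading byte 0xD0 = 11010000 matches 110xxxxx → 2-byte sequence.
Byte 1: 0xD0 = 11010000, payload 10000 (5 bits).
Byte 2: 0x96 = 10010110 (10xxxxxx ✓), payload 010110.
Concatenate: 10000010110 = 0x416 (11 bits → U+0416).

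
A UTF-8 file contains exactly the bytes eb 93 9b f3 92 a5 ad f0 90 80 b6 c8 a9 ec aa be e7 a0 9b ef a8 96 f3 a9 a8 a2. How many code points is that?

Byte at offset 0: 0xEB = 11101011 → 3-byte char (#1). Advance 3.
Byte at offset 3: 0xF3 = 11110011 → 4-byte char (#2). Advance 4.
Byte at offset 7: 0xF0 = 11110000 → 4-byte char (#3). Advance 4.
Byte at offset 11: 0xC8 = 11001000 → 2-byte char (#4). Advance 2.
Byte at offset 13: 0xEC = 11101100 → 3-byte char (#5). Advance 3.
Byte at offset 16: 0xE7 = 11100111 → 3-byte char (#6). Advance 3.
Byte at offset 19: 0xEF = 11101111 → 3-byte char (#7). Advance 3.
Byte at offset 22: 0xF3 = 11110011 → 4-byte char (#8). Advance 4.
Reached end at offset 26 after 8 code points.

8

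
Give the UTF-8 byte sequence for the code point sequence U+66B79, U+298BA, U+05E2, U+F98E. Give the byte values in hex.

F1 A6 AD B9 F0 A9 A2 BA D7 A2 EF A6 8E

U+66B79: 4-byte form → F1 A6 AD B9.
U+298BA: 4-byte form → F0 A9 A2 BA.
U+05E2: 2-byte form → D7 A2.
U+F98E: 3-byte form → EF A6 8E.
Concatenated (13 bytes): F1 A6 AD B9 F0 A9 A2 BA D7 A2 EF A6 8E.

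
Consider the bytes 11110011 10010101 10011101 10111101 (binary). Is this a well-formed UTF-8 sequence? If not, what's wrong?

Leading byte 0xF3 = 11110011 → 4-byte form.
Continuation bytes 0x95=10010101, 0x9D=10011101, 0xBD=10111101 all match 10xxxxxx.
Decoded value 0xD577D is ≥ 0x10000 (shortest form) and not a surrogate.

valid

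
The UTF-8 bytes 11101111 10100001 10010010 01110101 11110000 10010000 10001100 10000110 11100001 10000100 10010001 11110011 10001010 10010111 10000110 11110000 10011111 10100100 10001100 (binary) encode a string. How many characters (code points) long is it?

Byte at offset 0: 0xEF = 11101111 → 3-byte char (#1). Advance 3.
Byte at offset 3: 0x75 = 01110101 → 1-byte char (#2). Advance 1.
Byte at offset 4: 0xF0 = 11110000 → 4-byte char (#3). Advance 4.
Byte at offset 8: 0xE1 = 11100001 → 3-byte char (#4). Advance 3.
Byte at offset 11: 0xF3 = 11110011 → 4-byte char (#5). Advance 4.
Byte at offset 15: 0xF0 = 11110000 → 4-byte char (#6). Advance 4.
Reached end at offset 19 after 6 code points.

6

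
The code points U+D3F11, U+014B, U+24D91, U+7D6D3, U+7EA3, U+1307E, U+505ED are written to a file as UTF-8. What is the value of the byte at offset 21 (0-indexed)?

U+D3F11 → 4-byte form F3 93 BC 91 at offsets 0–3.
U+014B → 2-byte form C5 8B at offsets 4–5.
U+24D91 → 4-byte form F0 A4 B6 91 at offsets 6–9.
U+7D6D3 → 4-byte form F1 BD 9B 93 at offsets 10–13.
U+7EA3 → 3-byte form E7 BA A3 at offsets 14–16.
U+1307E → 4-byte form F0 93 81 BE at offsets 17–20.
U+505ED → 4-byte form F1 90 97 AD at offsets 21–24.
Offset 21 falls in char 7's range; it's byte 1 of F1 90 97 AD = 0xF1.

0xF1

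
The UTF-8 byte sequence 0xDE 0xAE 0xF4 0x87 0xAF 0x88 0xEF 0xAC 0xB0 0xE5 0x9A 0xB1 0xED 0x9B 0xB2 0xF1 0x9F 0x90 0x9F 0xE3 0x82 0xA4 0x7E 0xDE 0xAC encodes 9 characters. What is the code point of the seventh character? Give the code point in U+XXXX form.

U+30A4

Offset 0: leading byte 0xDE = 11011110 → 2-byte char #1 = DE AE.
Offset 2: leading byte 0xF4 = 11110100 → 4-byte char #2 = F4 87 AF 88.
Offset 6: leading byte 0xEF = 11101111 → 3-byte char #3 = EF AC B0.
Offset 9: leading byte 0xE5 = 11100101 → 3-byte char #4 = E5 9A B1.
Offset 12: leading byte 0xED = 11101101 → 3-byte char #5 = ED 9B B2.
Offset 15: leading byte 0xF1 = 11110001 → 4-byte char #6 = F1 9F 90 9F.
Offset 19: leading byte 0xE3 = 11100011 → 3-byte char #7 = E3 82 A4.
Leading byte 0xE3 = 11100011 matches 1110xxxx → 3-byte sequence.
Byte 1: 0xE3 = 11100011, payload 0011 (4 bits).
Byte 2: 0x82 = 10000010 (10xxxxxx ✓), payload 000010.
Byte 3: 0xA4 = 10100100 (10xxxxxx ✓), payload 100100.
Concatenate: 0011000010100100 = 0x30A4 (16 bits → U+30A4).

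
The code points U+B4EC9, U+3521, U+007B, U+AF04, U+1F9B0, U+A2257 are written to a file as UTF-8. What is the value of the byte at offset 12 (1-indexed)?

0xF0

1-indexed offset 12 is 0-indexed offset 11.
U+B4EC9 → 4-byte form F2 B4 BB 89 at offsets 0–3.
U+3521 → 3-byte form E3 94 A1 at offsets 4–6.
U+007B → 1-byte form 7B at offsets 7–7.
U+AF04 → 3-byte form EA BC 84 at offsets 8–10.
U+1F9B0 → 4-byte form F0 9F A6 B0 at offsets 11–14.
Offset 11 falls in char 5's range; it's byte 1 of F0 9F A6 B0 = 0xF0.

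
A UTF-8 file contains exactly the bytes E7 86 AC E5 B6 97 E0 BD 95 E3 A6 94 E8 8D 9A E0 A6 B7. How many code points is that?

6

Byte at offset 0: 0xE7 = 11100111 → 3-byte char (#1). Advance 3.
Byte at offset 3: 0xE5 = 11100101 → 3-byte char (#2). Advance 3.
Byte at offset 6: 0xE0 = 11100000 → 3-byte char (#3). Advance 3.
Byte at offset 9: 0xE3 = 11100011 → 3-byte char (#4). Advance 3.
Byte at offset 12: 0xE8 = 11101000 → 3-byte char (#5). Advance 3.
Byte at offset 15: 0xE0 = 11100000 → 3-byte char (#6). Advance 3.
Reached end at offset 18 after 6 code points.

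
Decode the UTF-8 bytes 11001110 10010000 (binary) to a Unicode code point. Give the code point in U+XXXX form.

Leading byte 0xCE = 11001110 matches 110xxxxx → 2-byte sequence.
Byte 1: 0xCE = 11001110, payload 01110 (5 bits).
Byte 2: 0x90 = 10010000 (10xxxxxx ✓), payload 010000.
Concatenate: 01110010000 = 0x390 (11 bits → U+0390).

U+0390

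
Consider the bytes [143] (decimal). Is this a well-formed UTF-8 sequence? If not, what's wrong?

Byte 0x8F = 10001111 has the form 10xxxxxx — a continuation byte — but there is no preceding leading byte.

invalid (continuation byte with no leading byte)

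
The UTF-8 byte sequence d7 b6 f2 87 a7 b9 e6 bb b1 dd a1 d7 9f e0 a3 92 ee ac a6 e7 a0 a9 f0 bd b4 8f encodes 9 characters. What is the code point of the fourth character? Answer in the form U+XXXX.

U+0761

Offset 0: leading byte 0xD7 = 11010111 → 2-byte char #1 = D7 B6.
Offset 2: leading byte 0xF2 = 11110010 → 4-byte char #2 = F2 87 A7 B9.
Offset 6: leading byte 0xE6 = 11100110 → 3-byte char #3 = E6 BB B1.
Offset 9: leading byte 0xDD = 11011101 → 2-byte char #4 = DD A1.
Leading byte 0xDD = 11011101 matches 110xxxxx → 2-byte sequence.
Byte 1: 0xDD = 11011101, payload 11101 (5 bits).
Byte 2: 0xA1 = 10100001 (10xxxxxx ✓), payload 100001.
Concatenate: 11101100001 = 0x761 (11 bits → U+0761).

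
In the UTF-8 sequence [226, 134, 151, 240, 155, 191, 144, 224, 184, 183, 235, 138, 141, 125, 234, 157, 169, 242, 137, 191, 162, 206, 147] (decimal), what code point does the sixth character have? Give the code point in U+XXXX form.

U+A769

Offset 0: leading byte 0xE2 = 11100010 → 3-byte char #1 = E2 86 97.
Offset 3: leading byte 0xF0 = 11110000 → 4-byte char #2 = F0 9B BF 90.
Offset 7: leading byte 0xE0 = 11100000 → 3-byte char #3 = E0 B8 B7.
Offset 10: leading byte 0xEB = 11101011 → 3-byte char #4 = EB 8A 8D.
Offset 13: leading byte 0x7D = 01111101 → 1-byte char #5 = 7D.
Offset 14: leading byte 0xEA = 11101010 → 3-byte char #6 = EA 9D A9.
Leading byte 0xEA = 11101010 matches 1110xxxx → 3-byte sequence.
Byte 1: 0xEA = 11101010, payload 1010 (4 bits).
Byte 2: 0x9D = 10011101 (10xxxxxx ✓), payload 011101.
Byte 3: 0xA9 = 10101001 (10xxxxxx ✓), payload 101001.
Concatenate: 1010011101101001 = 0xA769 (16 bits → U+A769).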